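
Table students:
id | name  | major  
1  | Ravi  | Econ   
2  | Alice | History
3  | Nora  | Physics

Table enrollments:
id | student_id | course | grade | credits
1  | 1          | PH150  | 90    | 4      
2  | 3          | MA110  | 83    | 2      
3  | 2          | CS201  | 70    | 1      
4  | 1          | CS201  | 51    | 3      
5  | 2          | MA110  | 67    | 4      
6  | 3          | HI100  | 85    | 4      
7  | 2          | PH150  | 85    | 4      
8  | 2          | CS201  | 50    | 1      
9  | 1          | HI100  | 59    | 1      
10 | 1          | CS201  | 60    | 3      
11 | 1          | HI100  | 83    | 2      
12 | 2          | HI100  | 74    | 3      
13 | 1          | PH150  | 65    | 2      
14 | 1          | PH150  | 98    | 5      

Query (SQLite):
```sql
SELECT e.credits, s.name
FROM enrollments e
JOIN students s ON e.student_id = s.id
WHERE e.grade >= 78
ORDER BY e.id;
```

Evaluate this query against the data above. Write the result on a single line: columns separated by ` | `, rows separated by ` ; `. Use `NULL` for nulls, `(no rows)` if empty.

4 | Ravi ; 2 | Nora ; 4 | Nora ; 4 | Alice ; 2 | Ravi ; 5 | Ravi

Each enrollments row matches the students row where student_id = students.id.
Then keep rows with e.grade >= 78.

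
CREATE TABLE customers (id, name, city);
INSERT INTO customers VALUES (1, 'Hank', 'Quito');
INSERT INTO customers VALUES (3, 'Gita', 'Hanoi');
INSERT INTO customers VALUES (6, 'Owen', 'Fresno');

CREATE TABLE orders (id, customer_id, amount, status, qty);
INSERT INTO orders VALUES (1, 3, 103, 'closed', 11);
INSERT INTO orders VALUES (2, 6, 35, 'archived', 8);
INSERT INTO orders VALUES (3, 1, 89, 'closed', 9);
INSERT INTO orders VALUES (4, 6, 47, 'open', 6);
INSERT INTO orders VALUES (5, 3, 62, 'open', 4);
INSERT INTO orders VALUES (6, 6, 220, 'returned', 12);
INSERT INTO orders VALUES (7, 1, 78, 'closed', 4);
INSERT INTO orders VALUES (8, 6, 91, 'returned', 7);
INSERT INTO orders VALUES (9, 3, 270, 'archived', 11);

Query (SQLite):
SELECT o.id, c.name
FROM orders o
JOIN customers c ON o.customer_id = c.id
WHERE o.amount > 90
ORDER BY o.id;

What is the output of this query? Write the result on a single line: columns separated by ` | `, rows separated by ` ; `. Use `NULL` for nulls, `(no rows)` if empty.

1 | Gita ; 6 | Owen ; 8 | Owen ; 9 | Gita

Each orders row matches the customers row where customer_id = customers.id.
Then keep rows with o.amount > 90.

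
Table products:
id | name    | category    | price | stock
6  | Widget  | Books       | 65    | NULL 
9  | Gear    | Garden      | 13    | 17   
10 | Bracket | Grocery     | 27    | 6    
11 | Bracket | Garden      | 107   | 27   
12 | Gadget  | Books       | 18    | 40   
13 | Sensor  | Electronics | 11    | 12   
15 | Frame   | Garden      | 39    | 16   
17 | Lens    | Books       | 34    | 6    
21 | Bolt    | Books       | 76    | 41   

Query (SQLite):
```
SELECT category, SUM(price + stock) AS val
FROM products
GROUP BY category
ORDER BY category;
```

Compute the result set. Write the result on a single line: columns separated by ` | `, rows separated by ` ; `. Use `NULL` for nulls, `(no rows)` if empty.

Books | 215 ; Electronics | 23 ; Garden | 219 ; Grocery | 33

For each row compute price + stock.
Group by category; take SUM of the expression per group.
  Books: ids {6, 12, 17, 21} → SUM(price + stock)=215
  Electronics: ids {13} → SUM(price + stock)=23
  Garden: ids {9, 11, 15} → SUM(price + stock)=219
  Grocery: ids {10} → SUM(price + stock)=33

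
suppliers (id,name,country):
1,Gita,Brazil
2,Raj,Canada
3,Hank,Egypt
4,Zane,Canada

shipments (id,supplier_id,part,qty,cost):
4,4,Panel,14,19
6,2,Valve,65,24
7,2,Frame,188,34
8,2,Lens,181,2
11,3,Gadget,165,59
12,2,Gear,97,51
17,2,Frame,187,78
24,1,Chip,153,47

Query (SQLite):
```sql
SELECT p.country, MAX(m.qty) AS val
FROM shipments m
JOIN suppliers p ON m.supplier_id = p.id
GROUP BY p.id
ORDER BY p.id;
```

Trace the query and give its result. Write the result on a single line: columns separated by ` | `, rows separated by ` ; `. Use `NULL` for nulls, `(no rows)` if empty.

Join each shipments row to its suppliers via supplier_id.
Group joined rows by suppliers.id; compute MAX(m.qty) per group.
  1: ids {24} → MAX(m.qty)=153
  2: ids {6, 7, 8, 12, 17} → MAX(m.qty)=188
  3: ids {11} → MAX(m.qty)=165
  4: ids {4} → MAX(m.qty)=14

Brazil | 153 ; Canada | 188 ; Egypt | 165 ; Canada | 14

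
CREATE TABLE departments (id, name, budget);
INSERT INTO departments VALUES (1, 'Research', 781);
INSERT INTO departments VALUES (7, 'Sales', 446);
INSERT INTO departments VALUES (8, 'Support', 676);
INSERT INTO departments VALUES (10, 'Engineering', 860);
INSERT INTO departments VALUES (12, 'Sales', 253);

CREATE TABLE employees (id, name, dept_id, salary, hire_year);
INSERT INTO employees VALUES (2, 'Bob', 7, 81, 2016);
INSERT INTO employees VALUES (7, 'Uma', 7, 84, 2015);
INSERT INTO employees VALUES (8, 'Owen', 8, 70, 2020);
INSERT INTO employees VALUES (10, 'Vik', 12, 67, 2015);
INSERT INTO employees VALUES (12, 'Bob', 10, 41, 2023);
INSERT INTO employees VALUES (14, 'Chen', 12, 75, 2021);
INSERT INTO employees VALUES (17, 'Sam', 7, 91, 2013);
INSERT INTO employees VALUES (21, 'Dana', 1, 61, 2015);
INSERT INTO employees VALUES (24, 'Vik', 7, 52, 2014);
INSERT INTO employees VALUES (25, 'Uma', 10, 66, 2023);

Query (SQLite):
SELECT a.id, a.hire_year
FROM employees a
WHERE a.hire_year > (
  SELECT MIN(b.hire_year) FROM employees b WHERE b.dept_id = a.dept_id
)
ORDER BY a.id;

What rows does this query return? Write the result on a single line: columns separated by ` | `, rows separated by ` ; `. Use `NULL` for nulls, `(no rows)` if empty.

For each employees row a, compute MIN(hire_year) over rows sharing a.dept_id.
Keep row a if a.hire_year > that per-group MIN.
  dept_id=1: MIN(hire_year) = 2015
  dept_id=7: MIN(hire_year) = 2013
  dept_id=8: MIN(hire_year) = 2020
  dept_id=10: MIN(hire_year) = 2023
  dept_id=12: MIN(hire_year) = 2015

2 | 2016 ; 7 | 2015 ; 14 | 2021 ; 24 | 2014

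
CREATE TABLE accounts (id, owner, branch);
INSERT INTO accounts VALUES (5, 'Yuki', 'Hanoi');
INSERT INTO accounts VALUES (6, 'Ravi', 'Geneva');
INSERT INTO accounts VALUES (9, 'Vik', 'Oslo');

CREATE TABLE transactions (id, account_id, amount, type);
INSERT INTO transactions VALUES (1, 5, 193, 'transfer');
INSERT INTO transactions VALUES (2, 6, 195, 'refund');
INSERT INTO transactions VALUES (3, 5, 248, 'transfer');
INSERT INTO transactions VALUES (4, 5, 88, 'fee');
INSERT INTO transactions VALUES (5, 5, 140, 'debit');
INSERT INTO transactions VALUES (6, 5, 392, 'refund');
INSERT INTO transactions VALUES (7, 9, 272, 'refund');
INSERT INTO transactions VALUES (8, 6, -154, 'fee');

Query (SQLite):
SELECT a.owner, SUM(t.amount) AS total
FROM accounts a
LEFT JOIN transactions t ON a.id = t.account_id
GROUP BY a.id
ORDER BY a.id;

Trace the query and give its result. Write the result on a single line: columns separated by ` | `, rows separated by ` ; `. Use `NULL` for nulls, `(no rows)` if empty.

Yuki | 1061 ; Ravi | 41 ; Vik | 272

LEFT JOIN keeps every accounts row; unmatched ones get NULL for transactions columns.
Group by accounts.id and compute SUM(t.amount). SUM over an all-NULL group is NULL.
  5: ids {1, 3, 4, 5, 6} → SUM(t.amount)=1061
  6: ids {2, 8} → SUM(t.amount)=41
  9: ids {7} → SUM(t.amount)=272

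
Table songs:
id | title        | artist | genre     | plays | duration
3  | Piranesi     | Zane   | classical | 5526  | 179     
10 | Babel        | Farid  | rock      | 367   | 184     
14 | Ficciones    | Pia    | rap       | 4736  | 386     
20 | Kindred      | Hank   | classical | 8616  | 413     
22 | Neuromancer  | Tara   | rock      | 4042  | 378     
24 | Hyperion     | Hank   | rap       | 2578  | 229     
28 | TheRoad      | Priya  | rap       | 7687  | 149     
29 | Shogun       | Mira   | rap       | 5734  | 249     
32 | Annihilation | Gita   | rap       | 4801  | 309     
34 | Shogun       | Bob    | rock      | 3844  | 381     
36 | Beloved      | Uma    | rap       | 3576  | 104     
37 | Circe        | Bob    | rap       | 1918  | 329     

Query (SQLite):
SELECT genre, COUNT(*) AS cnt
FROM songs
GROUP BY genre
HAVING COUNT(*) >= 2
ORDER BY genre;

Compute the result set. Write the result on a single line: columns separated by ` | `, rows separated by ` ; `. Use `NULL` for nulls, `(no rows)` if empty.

classical | 2 ; rap | 7 ; rock | 3

Partition songs by genre; compute COUNT(*) within each group.
HAVING: keep groups with count ≥ 2.
  classical: ids {3, 20} → COUNT(*)=2
  rap: ids {14, 24, 28, 29, 32, 36, 37} → COUNT(*)=7
  rock: ids {10, 22, 34} → COUNT(*)=3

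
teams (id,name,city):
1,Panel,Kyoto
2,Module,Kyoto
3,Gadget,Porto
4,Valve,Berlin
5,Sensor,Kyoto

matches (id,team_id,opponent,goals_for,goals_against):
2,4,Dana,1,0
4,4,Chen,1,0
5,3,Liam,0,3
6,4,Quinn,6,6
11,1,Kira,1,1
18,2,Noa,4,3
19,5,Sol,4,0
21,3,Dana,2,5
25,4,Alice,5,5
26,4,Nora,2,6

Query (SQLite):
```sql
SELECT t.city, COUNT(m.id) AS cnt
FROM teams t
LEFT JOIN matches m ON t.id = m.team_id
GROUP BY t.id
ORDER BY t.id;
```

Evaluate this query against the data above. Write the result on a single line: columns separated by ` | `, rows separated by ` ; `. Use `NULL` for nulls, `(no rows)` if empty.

LEFT JOIN keeps every teams row; unmatched ones get NULL for matches columns.
Group by teams.id and compute COUNT(m.id). COUNT(col) of an all-NULL group is 0.
  1: ids {11} → COUNT(m.id)=1
  2: ids {18} → COUNT(m.id)=1
  3: ids {5, 21} → COUNT(m.id)=2
  4: ids {2, 4, 6, 25, 26} → COUNT(m.id)=5
  5: ids {19} → COUNT(m.id)=1

Kyoto | 1 ; Kyoto | 1 ; Porto | 2 ; Berlin | 5 ; Kyoto | 1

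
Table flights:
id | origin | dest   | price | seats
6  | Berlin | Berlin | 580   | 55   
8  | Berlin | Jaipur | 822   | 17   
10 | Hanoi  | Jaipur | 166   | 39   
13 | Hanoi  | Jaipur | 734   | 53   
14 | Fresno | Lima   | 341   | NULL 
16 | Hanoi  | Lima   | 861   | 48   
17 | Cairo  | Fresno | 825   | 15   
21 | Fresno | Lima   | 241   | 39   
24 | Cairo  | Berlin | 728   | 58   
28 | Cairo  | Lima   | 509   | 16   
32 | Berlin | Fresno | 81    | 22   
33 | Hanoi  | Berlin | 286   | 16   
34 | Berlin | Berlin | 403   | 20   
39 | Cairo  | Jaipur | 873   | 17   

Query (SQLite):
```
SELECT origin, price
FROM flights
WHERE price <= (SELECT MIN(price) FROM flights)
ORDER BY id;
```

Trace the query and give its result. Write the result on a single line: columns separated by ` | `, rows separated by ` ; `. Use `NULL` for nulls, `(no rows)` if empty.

Berlin | 81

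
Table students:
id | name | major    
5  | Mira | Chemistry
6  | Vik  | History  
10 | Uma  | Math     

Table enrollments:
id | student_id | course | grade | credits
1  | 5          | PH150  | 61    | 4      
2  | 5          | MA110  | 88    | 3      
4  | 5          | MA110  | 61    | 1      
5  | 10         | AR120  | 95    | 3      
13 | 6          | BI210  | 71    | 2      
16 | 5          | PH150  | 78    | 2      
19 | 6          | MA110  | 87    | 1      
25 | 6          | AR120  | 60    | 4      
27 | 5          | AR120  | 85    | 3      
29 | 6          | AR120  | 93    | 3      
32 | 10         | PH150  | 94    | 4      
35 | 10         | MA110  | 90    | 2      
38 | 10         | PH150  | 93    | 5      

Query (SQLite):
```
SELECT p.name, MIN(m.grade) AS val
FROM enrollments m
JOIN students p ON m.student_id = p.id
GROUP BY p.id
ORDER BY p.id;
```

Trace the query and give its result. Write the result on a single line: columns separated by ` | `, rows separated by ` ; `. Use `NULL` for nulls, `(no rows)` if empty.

Mira | 61 ; Vik | 60 ; Uma | 90

Join each enrollments row to its students via student_id.
Group joined rows by students.id; compute MIN(m.grade) per group.
  5: ids {1, 2, 4, 16, 27} → MIN(m.grade)=61
  6: ids {13, 19, 25, 29} → MIN(m.grade)=60
  10: ids {5, 32, 35, 38} → MIN(m.grade)=90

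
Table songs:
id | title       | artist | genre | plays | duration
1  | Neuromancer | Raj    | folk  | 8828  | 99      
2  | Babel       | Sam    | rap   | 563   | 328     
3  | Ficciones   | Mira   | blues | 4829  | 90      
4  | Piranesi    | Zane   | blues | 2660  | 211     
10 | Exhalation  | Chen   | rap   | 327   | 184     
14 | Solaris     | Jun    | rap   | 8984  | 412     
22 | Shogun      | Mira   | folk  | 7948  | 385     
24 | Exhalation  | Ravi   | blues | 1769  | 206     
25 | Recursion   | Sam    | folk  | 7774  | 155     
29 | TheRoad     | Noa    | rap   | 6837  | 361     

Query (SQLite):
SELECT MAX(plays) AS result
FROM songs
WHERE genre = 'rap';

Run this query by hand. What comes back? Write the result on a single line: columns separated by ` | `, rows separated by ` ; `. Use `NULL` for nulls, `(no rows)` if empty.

Rows where genre='rap' → plays values: [563, 327, 8984, 6837].
MAX of non-NULL values = 8984.

8984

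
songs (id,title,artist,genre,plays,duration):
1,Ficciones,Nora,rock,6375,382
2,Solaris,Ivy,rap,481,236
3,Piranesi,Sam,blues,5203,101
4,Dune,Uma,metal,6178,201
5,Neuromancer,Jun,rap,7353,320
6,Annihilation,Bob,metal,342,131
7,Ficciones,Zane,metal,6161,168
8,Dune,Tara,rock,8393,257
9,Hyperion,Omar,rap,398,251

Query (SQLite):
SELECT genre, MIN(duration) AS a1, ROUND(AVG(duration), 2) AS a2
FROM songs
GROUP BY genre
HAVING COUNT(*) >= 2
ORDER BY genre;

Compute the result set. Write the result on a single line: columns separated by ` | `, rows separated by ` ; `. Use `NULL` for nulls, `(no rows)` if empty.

metal | 131 | 166.67 ; rap | 236 | 269 ; rock | 257 | 319.5

Group songs by genre.
Per group compute: MIN(duration), ROUND(AVG(duration), 2).
HAVING: drop groups with fewer than 2 rows.
  blues: ids {3} → MIN(duration)=101, ROUND(AVG(duration), 2)=101
  metal: ids {4, 6, 7} → MIN(duration)=131, ROUND(AVG(duration), 2)=166.67
  rap: ids {2, 5, 9} → MIN(duration)=236, ROUND(AVG(duration), 2)=269
  rock: ids {1, 8} → MIN(duration)=257, ROUND(AVG(duration), 2)=319.5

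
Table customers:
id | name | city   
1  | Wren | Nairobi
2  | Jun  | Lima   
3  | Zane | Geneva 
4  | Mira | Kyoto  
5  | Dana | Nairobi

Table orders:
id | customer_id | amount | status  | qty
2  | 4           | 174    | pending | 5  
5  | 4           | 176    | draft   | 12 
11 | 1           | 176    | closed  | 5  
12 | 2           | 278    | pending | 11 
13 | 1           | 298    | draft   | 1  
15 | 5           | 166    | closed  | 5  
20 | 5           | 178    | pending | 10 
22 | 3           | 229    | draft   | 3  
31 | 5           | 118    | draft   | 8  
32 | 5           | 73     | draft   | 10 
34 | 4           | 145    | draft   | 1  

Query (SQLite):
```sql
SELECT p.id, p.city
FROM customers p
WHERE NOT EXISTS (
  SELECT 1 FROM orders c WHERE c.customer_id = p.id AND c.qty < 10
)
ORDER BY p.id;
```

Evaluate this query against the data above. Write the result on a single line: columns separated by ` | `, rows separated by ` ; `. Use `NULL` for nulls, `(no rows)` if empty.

2 | Lima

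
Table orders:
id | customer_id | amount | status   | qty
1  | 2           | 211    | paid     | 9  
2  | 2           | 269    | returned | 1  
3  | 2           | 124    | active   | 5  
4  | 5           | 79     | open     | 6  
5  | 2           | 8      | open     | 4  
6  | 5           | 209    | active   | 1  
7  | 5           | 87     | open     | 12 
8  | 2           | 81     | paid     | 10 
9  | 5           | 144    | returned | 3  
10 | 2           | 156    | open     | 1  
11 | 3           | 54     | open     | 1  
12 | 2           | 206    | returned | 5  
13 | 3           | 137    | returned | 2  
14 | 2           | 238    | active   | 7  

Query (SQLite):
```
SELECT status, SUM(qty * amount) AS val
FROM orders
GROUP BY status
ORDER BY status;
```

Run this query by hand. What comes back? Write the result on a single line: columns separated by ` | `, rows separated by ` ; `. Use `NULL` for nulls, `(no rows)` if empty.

For each row compute qty * amount.
Group by status; take SUM of the expression per group.
  active: ids {3, 6, 14} → SUM(qty * amount)=2495
  open: ids {4, 5, 7, 10, 11} → SUM(qty * amount)=1760
  paid: ids {1, 8} → SUM(qty * amount)=2709
  returned: ids {2, 9, 12, 13} → SUM(qty * amount)=2005

active | 2495 ; open | 1760 ; paid | 2709 ; returned | 2005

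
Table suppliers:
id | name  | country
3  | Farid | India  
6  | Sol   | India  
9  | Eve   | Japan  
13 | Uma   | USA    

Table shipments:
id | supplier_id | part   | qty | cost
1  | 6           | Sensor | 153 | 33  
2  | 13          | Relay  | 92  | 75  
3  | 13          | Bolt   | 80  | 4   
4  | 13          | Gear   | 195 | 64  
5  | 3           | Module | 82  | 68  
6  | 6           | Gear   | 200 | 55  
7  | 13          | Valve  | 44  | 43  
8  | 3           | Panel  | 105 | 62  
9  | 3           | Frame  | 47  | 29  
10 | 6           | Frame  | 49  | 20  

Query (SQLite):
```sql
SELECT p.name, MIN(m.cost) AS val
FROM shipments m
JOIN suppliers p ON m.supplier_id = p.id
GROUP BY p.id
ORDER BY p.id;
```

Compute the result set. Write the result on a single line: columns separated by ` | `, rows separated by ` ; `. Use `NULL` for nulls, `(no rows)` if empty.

Farid | 29 ; Sol | 20 ; Uma | 4

Join each shipments row to its suppliers via supplier_id.
Group joined rows by suppliers.id; compute MIN(m.cost) per group.
  3: ids {5, 8, 9} → MIN(m.cost)=29
  6: ids {1, 6, 10} → MIN(m.cost)=20
  13: ids {2, 3, 4, 7} → MIN(m.cost)=4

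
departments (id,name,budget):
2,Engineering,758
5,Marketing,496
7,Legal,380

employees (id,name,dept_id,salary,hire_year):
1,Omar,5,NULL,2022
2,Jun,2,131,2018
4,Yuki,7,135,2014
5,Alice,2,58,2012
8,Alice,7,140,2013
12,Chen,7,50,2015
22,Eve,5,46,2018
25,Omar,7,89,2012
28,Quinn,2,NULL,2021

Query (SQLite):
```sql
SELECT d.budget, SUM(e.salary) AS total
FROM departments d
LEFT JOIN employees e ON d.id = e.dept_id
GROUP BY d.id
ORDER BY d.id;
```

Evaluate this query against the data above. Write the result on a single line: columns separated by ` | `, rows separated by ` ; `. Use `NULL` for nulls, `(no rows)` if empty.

LEFT JOIN keeps every departments row; unmatched ones get NULL for employees columns.
Group by departments.id and compute SUM(e.salary). SUM over an all-NULL group is NULL.
  2: ids {2, 5, 28} → SUM(e.salary)=189
  5: ids {1, 22} → SUM(e.salary)=46
  7: ids {4, 8, 12, 25} → SUM(e.salary)=414

758 | 189 ; 496 | 46 ; 380 | 414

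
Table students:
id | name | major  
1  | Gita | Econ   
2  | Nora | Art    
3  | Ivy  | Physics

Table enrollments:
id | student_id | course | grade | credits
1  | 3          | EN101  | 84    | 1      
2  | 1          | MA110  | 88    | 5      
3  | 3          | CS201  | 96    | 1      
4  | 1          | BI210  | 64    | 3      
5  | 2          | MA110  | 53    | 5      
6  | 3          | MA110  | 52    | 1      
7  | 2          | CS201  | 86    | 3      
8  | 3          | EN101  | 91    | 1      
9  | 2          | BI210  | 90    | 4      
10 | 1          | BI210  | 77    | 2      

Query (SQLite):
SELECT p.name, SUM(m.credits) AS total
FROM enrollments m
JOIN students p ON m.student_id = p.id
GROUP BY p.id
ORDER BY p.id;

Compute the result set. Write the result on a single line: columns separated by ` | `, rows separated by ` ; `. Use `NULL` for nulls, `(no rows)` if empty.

Gita | 10 ; Nora | 12 ; Ivy | 4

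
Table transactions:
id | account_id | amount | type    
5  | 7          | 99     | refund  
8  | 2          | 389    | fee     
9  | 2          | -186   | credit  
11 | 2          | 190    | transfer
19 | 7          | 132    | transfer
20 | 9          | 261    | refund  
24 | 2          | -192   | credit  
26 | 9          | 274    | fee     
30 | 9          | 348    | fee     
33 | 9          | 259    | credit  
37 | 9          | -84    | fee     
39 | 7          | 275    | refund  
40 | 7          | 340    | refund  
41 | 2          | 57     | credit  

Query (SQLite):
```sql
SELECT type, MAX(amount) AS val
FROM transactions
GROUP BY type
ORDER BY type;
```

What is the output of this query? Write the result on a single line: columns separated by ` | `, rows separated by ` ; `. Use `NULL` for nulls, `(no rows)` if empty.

Partition transactions by type; compute MAX(amount) within each group.
  credit: ids {9, 24, 33, 41} → MAX(amount)=259
  fee: ids {8, 26, 30, 37} → MAX(amount)=389
  refund: ids {5, 20, 39, 40} → MAX(amount)=340
  transfer: ids {11, 19} → MAX(amount)=190

credit | 259 ; fee | 389 ; refund | 340 ; transfer | 190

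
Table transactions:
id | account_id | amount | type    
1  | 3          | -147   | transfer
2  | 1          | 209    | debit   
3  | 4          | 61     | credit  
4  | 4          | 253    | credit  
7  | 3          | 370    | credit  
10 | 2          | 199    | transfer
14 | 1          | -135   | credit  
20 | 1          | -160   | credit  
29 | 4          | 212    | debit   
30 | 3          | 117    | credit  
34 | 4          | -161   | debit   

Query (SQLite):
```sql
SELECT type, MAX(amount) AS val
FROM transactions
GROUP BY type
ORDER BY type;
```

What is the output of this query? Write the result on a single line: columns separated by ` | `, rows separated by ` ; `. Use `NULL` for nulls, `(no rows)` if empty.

credit | 370 ; debit | 212 ; transfer | 199

Partition transactions by type; compute MAX(amount) within each group.
  credit: ids {3, 4, 7, 14, 20, 30} → MAX(amount)=370
  debit: ids {2, 29, 34} → MAX(amount)=212
  transfer: ids {1, 10} → MAX(amount)=199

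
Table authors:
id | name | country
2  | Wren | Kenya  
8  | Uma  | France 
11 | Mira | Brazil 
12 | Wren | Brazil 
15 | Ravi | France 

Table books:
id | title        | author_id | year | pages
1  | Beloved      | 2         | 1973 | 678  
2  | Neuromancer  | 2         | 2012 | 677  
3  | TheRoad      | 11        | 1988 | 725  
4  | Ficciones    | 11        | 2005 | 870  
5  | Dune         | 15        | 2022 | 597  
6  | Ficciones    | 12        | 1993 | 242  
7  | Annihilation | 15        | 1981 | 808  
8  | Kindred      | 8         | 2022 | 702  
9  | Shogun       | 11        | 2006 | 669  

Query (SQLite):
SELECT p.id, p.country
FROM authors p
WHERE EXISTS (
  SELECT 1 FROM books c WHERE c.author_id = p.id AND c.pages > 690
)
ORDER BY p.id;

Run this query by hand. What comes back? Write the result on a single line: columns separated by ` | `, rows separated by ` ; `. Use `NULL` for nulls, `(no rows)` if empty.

8 | France ; 11 | Brazil ; 15 | France

For each authors row, check whether any books with matching author_id has pages > 690.
Keep rows where that is true.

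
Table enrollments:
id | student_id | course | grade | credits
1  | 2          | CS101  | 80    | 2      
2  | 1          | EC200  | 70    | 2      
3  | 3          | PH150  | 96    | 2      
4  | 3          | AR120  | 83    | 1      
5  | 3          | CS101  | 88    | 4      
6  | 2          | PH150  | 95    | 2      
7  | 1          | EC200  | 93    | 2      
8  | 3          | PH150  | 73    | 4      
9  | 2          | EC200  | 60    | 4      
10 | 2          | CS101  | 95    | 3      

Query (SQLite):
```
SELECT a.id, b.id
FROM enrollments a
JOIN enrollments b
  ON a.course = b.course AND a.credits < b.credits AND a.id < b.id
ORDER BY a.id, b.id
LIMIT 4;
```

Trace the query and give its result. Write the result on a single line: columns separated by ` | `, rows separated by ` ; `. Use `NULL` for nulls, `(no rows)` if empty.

Pairs (a,b) with same course, a.credits < b.credits, a.id < b.id.
course groups: AR120:{4} CS101:{1,5,10} EC200:{2,7,9} PH150:{3,6,8}
Ordered by (a.id, b.id); first 4.

1 | 5 ; 1 | 10 ; 2 | 9 ; 3 | 8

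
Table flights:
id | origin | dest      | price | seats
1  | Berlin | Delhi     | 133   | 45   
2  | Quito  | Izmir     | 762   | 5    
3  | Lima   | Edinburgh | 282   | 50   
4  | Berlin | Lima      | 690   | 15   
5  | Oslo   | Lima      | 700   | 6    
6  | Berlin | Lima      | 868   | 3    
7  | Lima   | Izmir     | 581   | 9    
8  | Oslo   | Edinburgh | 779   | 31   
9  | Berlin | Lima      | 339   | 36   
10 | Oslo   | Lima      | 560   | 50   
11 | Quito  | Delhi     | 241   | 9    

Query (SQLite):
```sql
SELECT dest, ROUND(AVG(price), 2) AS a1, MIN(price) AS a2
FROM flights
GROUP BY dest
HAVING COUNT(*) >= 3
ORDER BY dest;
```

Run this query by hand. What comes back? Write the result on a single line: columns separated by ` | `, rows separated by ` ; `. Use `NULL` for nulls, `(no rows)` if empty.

Group flights by dest.
Per group compute: ROUND(AVG(price), 2), MIN(price).
HAVING: drop groups with fewer than 3 rows.
  Delhi: ids {1, 11} → ROUND(AVG(price), 2)=187, MIN(price)=133
  Edinburgh: ids {3, 8} → ROUND(AVG(price), 2)=530.5, MIN(price)=282
  Izmir: ids {2, 7} → ROUND(AVG(price), 2)=671.5, MIN(price)=581
  Lima: ids {4, 5, 6, 9, 10} → ROUND(AVG(price), 2)=631.4, MIN(price)=339

Lima | 631.4 | 339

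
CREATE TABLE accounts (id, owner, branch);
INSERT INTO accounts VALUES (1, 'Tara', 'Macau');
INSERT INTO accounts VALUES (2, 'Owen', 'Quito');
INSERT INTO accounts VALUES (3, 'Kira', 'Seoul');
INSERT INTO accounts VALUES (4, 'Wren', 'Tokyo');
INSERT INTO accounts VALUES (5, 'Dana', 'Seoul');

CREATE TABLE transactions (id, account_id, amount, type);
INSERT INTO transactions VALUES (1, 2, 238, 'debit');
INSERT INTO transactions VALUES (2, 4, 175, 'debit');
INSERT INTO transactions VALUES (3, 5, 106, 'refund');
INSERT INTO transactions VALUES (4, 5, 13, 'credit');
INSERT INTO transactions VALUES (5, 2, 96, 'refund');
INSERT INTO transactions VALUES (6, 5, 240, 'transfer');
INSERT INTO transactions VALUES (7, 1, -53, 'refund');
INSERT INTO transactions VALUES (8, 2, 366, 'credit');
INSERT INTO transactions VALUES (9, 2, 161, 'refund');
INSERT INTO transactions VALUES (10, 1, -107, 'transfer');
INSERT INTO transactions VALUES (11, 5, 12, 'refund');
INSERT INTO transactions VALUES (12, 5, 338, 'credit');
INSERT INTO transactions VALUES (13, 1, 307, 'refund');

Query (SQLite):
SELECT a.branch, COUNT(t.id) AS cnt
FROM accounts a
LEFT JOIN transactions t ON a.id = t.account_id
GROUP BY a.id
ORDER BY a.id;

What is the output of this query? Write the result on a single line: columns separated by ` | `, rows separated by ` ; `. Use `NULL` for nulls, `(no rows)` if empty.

LEFT JOIN keeps every accounts row; unmatched ones get NULL for transactions columns.
Group by accounts.id and compute COUNT(t.id). COUNT(col) of an all-NULL group is 0.
  1: ids {7, 10, 13} → COUNT(t.id)=3
  2: ids {1, 5, 8, 9} → COUNT(t.id)=4
  3: ids {—} → COUNT(t.id)=0
  4: ids {2} → COUNT(t.id)=1
  5: ids {3, 4, 6, 11, 12} → COUNT(t.id)=5

Macau | 3 ; Quito | 4 ; Seoul | 0 ; Tokyo | 1 ; Seoul | 5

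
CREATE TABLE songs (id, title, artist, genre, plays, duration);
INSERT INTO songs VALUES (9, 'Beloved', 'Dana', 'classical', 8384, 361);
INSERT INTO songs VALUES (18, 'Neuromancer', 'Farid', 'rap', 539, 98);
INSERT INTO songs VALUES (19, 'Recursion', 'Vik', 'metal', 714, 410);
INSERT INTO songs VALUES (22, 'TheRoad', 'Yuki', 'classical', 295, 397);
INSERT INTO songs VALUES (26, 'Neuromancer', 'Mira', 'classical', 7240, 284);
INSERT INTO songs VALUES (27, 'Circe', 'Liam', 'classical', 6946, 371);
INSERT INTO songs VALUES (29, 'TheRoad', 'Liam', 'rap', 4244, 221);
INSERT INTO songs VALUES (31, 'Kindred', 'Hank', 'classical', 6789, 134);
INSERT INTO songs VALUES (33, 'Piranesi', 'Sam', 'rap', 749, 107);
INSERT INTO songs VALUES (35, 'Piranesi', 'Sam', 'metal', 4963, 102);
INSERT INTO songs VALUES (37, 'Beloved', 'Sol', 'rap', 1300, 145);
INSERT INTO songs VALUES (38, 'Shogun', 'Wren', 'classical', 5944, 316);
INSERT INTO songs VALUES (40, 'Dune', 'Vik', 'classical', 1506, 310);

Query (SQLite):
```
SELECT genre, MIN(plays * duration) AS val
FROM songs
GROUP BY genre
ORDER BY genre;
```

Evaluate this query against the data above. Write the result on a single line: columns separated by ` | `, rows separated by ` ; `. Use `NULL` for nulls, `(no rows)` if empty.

For each row compute plays * duration.
Group by genre; take MIN of the expression per group.
  classical: ids {9, 22, 26, 27, 31, 38, 40} → MIN(plays * duration)=117115
  metal: ids {19, 35} → MIN(plays * duration)=292740
  rap: ids {18, 29, 33, 37} → MIN(plays * duration)=52822

classical | 117115 ; metal | 292740 ; rap | 52822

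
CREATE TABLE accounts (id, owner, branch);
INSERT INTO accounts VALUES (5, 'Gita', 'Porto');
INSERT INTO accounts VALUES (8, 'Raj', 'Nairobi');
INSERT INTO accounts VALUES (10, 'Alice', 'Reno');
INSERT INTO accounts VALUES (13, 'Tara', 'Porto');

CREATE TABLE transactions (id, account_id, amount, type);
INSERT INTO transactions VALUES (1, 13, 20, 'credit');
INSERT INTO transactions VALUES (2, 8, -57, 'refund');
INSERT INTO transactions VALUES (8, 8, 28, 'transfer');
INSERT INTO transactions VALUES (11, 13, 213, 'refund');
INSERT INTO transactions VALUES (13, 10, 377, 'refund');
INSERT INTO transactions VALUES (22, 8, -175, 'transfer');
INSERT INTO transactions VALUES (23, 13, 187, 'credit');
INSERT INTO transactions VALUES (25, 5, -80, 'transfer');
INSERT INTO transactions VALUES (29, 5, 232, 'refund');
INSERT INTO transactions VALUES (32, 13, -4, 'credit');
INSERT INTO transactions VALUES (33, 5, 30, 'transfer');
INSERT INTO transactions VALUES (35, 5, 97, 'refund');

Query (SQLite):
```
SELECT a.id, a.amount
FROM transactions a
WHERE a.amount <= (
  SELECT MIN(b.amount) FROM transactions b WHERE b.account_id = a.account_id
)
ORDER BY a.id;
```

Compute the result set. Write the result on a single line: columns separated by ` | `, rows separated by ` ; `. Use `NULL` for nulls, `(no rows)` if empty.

For each transactions row a, compute MIN(amount) over rows sharing a.account_id.
Keep row a if a.amount <= that per-group MIN.
  account_id=5: MIN(amount) = -80
  account_id=8: MIN(amount) = -175
  account_id=10: MIN(amount) = 377
  account_id=13: MIN(amount) = -4

13 | 377 ; 22 | -175 ; 25 | -80 ; 32 | -4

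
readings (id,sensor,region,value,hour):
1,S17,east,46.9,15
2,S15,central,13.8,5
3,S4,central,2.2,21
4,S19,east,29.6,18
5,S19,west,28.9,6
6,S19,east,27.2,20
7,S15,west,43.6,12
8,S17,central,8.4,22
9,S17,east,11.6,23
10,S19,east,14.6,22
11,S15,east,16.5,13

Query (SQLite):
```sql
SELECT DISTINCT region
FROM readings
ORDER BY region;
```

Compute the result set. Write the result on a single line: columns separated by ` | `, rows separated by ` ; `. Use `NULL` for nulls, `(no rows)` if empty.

central ; east ; west

Collect distinct region values from readings.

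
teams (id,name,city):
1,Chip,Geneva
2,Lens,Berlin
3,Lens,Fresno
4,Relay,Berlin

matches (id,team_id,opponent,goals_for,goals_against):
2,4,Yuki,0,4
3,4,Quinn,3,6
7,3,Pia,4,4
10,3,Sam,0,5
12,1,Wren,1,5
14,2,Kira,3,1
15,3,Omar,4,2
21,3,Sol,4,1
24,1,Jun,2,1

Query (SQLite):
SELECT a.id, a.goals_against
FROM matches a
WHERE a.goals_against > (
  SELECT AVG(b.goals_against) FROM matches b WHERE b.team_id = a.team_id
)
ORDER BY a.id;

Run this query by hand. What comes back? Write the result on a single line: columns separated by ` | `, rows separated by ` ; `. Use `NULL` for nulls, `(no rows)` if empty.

For each matches row a, compute AVG(goals_against) over rows sharing a.team_id.
Keep row a if a.goals_against > that per-group AVG.
  team_id=1: AVG(goals_against) = 3.0
  team_id=2: AVG(goals_against) = 1.0
  team_id=3: AVG(goals_against) = 3.0
  team_id=4: AVG(goals_against) = 5.0

3 | 6 ; 7 | 4 ; 10 | 5 ; 12 | 5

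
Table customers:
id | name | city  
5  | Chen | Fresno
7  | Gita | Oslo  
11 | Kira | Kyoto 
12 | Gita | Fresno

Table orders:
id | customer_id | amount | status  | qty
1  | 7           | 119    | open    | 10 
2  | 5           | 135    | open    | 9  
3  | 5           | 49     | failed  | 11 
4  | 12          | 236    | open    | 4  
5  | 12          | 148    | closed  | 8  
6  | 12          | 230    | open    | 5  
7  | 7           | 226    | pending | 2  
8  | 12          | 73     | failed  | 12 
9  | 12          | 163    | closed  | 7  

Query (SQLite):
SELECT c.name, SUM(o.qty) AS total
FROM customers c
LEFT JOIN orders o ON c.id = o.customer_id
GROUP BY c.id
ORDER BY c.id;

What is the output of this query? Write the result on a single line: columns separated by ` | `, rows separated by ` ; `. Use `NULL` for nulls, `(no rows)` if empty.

LEFT JOIN keeps every customers row; unmatched ones get NULL for orders columns.
Group by customers.id and compute SUM(o.qty). SUM over an all-NULL group is NULL.
  5: ids {2, 3} → SUM(o.qty)=20
  7: ids {1, 7} → SUM(o.qty)=12
  11: ids {—} → SUM(o.qty)=NULL
  12: ids {4, 5, 6, 8, 9} → SUM(o.qty)=36

Chen | 20 ; Gita | 12 ; Kira | NULL ; Gita | 36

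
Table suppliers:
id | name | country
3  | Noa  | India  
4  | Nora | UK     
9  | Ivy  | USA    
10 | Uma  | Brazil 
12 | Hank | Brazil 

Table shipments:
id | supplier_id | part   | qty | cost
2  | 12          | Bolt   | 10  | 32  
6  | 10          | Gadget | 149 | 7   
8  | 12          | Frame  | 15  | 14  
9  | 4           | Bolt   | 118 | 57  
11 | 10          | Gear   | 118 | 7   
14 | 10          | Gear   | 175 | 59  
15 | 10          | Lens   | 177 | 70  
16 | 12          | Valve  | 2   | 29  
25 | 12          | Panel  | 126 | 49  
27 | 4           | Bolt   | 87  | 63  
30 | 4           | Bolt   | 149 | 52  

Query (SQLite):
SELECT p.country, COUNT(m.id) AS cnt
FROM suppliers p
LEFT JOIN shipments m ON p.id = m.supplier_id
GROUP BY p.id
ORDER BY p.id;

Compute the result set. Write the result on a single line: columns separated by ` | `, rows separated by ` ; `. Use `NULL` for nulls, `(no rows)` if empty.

LEFT JOIN keeps every suppliers row; unmatched ones get NULL for shipments columns.
Group by suppliers.id and compute COUNT(m.id). COUNT(col) of an all-NULL group is 0.
  3: ids {—} → COUNT(m.id)=0
  4: ids {9, 27, 30} → COUNT(m.id)=3
  9: ids {—} → COUNT(m.id)=0
  10: ids {6, 11, 14, 15} → COUNT(m.id)=4
  12: ids {2, 8, 16, 25} → COUNT(m.id)=4

India | 0 ; UK | 3 ; USA | 0 ; Brazil | 4 ; Brazil | 4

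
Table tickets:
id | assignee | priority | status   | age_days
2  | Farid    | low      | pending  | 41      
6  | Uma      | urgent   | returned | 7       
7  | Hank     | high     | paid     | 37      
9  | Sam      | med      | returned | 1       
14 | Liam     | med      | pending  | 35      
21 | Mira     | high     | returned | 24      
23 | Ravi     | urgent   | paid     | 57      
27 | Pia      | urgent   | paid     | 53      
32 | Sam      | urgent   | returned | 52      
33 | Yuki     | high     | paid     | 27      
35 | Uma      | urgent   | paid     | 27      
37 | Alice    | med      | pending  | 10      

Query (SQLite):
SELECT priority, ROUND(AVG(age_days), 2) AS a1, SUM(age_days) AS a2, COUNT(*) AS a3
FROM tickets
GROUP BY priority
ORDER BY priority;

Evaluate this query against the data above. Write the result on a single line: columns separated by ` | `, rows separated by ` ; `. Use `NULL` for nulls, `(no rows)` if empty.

high | 29.33 | 88 | 3 ; low | 41 | 41 | 1 ; med | 15.33 | 46 | 3 ; urgent | 39.2 | 196 | 5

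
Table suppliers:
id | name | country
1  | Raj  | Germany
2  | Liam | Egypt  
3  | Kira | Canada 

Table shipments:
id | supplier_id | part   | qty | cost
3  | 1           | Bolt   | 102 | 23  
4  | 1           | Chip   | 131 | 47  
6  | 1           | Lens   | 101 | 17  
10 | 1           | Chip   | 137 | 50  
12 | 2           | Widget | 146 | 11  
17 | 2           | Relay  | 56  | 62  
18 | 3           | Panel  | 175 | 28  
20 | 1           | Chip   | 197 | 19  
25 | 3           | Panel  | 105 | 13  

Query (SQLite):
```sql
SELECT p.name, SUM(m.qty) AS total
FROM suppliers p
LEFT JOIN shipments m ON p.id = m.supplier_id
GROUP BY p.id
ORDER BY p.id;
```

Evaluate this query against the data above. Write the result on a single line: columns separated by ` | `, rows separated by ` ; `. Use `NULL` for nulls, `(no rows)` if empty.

Raj | 668 ; Liam | 202 ; Kira | 280

LEFT JOIN keeps every suppliers row; unmatched ones get NULL for shipments columns.
Group by suppliers.id and compute SUM(m.qty). SUM over an all-NULL group is NULL.
  1: ids {3, 4, 6, 10, 20} → SUM(m.qty)=668
  2: ids {12, 17} → SUM(m.qty)=202
  3: ids {18, 25} → SUM(m.qty)=280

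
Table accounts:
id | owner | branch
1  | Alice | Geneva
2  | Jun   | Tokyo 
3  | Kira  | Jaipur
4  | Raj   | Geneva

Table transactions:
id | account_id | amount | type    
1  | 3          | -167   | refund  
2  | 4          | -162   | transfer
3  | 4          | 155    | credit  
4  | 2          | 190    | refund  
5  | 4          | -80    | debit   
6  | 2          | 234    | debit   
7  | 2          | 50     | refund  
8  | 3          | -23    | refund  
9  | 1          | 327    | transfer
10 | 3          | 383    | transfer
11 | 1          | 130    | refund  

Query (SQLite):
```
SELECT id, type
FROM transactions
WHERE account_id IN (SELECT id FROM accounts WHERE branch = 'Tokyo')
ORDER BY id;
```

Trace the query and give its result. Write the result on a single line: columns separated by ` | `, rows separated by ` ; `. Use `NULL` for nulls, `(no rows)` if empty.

Inner query: accounts.id where branch = 'Tokyo'.
Outer: keep transactions rows whose account_id is in that set.
Inner query → {2}

4 | refund ; 6 | debit ; 7 | refund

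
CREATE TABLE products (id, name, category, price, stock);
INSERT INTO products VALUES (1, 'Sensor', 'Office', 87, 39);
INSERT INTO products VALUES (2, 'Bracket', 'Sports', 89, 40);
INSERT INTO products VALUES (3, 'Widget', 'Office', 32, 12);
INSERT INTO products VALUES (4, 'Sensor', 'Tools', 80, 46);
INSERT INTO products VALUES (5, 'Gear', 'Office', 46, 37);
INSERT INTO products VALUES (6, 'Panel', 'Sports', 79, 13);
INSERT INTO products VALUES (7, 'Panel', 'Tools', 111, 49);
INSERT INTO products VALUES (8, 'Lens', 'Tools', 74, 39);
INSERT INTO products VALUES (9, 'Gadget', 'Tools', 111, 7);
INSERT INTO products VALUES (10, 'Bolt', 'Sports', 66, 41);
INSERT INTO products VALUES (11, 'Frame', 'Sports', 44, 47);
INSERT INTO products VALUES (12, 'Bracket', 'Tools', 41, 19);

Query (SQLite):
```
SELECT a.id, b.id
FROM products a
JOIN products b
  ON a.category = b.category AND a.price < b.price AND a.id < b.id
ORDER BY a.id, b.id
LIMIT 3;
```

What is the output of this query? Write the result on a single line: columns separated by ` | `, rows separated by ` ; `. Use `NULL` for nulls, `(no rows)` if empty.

3 | 5 ; 4 | 7 ; 4 | 9

Pairs (a,b) with same category, a.price < b.price, a.id < b.id.
category groups: Office:{1,3,5} Sports:{2,6,10,11} Tools:{4,7,8,9,12}
Ordered by (a.id, b.id); first 3.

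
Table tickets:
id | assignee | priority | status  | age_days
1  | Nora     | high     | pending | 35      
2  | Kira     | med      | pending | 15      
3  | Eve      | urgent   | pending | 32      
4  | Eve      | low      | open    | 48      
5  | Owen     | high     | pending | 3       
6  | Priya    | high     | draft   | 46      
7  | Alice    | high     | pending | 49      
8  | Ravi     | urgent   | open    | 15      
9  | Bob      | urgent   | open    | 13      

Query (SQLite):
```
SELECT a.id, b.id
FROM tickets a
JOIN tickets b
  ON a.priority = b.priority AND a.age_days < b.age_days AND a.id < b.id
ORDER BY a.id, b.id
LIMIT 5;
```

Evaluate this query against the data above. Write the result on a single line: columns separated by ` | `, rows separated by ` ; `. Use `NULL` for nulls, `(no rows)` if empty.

1 | 6 ; 1 | 7 ; 5 | 6 ; 5 | 7 ; 6 | 7

Pairs (a,b) with same priority, a.age_days < b.age_days, a.id < b.id.
priority groups: high:{1,5,6,7} low:{4} med:{2} urgent:{3,8,9}
Ordered by (a.id, b.id); first 5.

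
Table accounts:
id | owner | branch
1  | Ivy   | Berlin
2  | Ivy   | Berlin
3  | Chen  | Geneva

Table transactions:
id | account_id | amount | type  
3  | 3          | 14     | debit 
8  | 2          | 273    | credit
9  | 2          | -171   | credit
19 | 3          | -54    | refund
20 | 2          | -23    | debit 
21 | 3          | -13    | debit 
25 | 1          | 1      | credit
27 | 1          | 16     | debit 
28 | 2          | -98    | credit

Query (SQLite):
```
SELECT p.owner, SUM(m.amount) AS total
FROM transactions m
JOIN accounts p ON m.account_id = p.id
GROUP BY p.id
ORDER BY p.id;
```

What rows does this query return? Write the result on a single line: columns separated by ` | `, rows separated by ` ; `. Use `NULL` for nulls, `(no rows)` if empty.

Join each transactions row to its accounts via account_id.
Group joined rows by accounts.id; compute SUM(m.amount) per group.
  1: ids {25, 27} → SUM(m.amount)=17
  2: ids {8, 9, 20, 28} → SUM(m.amount)=-19
  3: ids {3, 19, 21} → SUM(m.amount)=-53

Ivy | 17 ; Ivy | -19 ; Chen | -53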